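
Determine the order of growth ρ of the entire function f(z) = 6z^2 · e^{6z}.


M(r) = max_{|z|=r} |6|·|z|^2·|e^{6z}| = 6·r^2 · e^{6r^1} (the factors attain their maxima compatibly on |z|=r). Then log M(r) = log 6 + 2·log r + 6r^1, dominated by the last term, so log log M(r) ~ 1·log r. The polynomial factor 6z^2 contributes only a log r term and does not affect the order. ρ = 1.
Therefore ρ = 1.

Order ρ = 1.


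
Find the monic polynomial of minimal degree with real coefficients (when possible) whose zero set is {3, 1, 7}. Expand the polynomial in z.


The polynomial is p(z) = ∏_{α ∈ S} (z − α), where S = {3, 1, 7}.
Expanding the product yields: p(z) = z^3 -11·z^2 + 31·z -21.
The resulting polynomial has degree 3 and real coefficients as required.

p(z) = z^3 -11·z^2 + 31·z -21.


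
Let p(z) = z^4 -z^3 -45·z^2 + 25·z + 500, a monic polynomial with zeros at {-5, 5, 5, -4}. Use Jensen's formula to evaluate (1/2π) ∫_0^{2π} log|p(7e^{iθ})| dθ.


Zeros: -5, -4, 5, 5; r = 7.
Inside |z| < r: -5, -4, 5, 5. Outside (|z| ≥ r): ∅.
p(0) = 500, so log|p(0)| = log(500) = 6.2146.
Apply Jensen: I(r) = log|p(0)| + Σ_k log(r/|z_k|), summed over zeros inside |z| < r.
  log(r/|z_k|) for z_k = -5: log(7/5) = 0.3365
  log(r/|z_k|) for z_k = 5: log(7/5) = 0.3365
  log(r/|z_k|) for z_k = 5: log(7/5) = 0.3365
  log(r/|z_k|) for z_k = -4: log(7/4) = 0.5596
Sum over inside zeros: 1.5690.
I(r) = log|p(0)| + (inside sum) = 6.2146 + 1.5690 = 7.7836.
Closed form (all zeros inside, monic): I(r) = n·log(r) = 4·log(7) = 7.7836. ✓

I(r) ≈ 7.7836.


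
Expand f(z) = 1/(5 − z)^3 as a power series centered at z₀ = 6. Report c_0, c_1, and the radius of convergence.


Let w = z − z₀, so z = z₀ + w.
Then 5 − z = 5 − (z₀ + w) = (5 − z₀) − w = -1 − w.
f(z) = 1/(-1 − w)^3 = (1/(-1)^3) · (1 − w/(-1))^{−3}.
By the binomial series (1−u)^{−3} = Σ_{n≥0} C(n+2, 2) u^n for |u|<1, with u = w/(-1):
  c_n = C(n+2, 2) / (-1)^(n+3).
  c_0 = 1/(-1)^3 = -1.
  c_1 = 3/(-1)^4 = 3.
The series is valid for |w/d| < 1, i.e. |z − z₀| < |d|.
Radius of convergence: R = |5 − z₀| = |-1| = 1 (distance from z₀ to the singularity z = 5).

c_0 = -1, c_1 = 3; R = 1.


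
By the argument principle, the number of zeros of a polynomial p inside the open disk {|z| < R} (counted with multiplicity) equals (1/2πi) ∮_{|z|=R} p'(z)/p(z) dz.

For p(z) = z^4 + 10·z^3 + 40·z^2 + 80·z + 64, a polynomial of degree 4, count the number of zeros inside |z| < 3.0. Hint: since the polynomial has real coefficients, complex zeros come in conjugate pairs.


The zeros of p are: -2, -4, (-2 + 2i), (-2 - 2i).
Their magnitudes are: 2, 4, 2.828, 2.828.
Zeros with |z| < R = 3.0: -2, (-2 + 2i), (-2 - 2i).
Count = 3.
By the argument principle, (1/2πi) ∮_{|z|=R} p'(z)/p(z) dz equals exactly this count.

Number of zeros inside |z| < 3.0: 3.


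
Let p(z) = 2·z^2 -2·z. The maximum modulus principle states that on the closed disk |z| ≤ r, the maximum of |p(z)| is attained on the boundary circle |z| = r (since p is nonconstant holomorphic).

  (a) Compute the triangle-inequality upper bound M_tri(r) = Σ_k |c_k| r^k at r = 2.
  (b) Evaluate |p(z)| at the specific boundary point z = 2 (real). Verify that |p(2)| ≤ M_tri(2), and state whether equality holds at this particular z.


Coefficients: c_0 = 0, c_1 = -2, c_2 = 2. Radius r = 2.
Part (a). Triangle bound: M_tri(r) = Σ_k |c_k| r^k
  = |0|·2^0 + |-2|·2^1 + |2|·2^2
  = 0 + 4 + 8 = 12.
This bounds M(r) := max_{|z|=r} |p(z)| from above; equality holds iff all terms c_k z^k can be made to align in phase at a single z on |z|=r.
Part (b). At z = 2 (real, on the circle |z| = r):
  p(2) = (0)·2^0 + (-2)·2^1 + (2)·2^2 = 4.
  |p(2)| = 4.
Check: |p(2)| = 4 ≤ 12 = M_tri(2). ✓ Equality does not hold at z = 2 (the coefficients have mixed signs, so the terms do not all align in phase there).

M_tri(2) = 12; |p(2)| = 4; equality at z=2: no.


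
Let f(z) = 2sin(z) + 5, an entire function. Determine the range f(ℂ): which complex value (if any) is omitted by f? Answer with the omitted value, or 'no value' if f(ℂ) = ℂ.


Little Picard bounds the complement of f(ℂ) to at most one point.
sin is entire and surjective onto ℂ: for every w ∈ ℂ, sin(ζ) = w has a solution ζ ∈ ℂ (e.g., via the complex inverse arcsin). With ζ = z this gives z = ζ/(1). Then 2·sin(z) takes every value in 2·ℂ = ℂ, and adding 5 is a bijection of ℂ. So f is surjective and omits no value. (Note: only on the real line is sin bounded by [−1, 1].)

Omitted value: no value.


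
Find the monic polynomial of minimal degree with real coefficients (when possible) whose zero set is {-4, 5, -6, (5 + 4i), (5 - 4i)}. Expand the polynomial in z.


The polynomial is p(z) = ∏_{α ∈ S} (z − α), where S = {-4, 5, -6, (5 + 4i), (5 - 4i)}.
Expanding the product yields: p(z) = z^5 -5·z^4 -35·z^3 + 345·z^2 + 134·z -4920.
Note conjugate pairs combine to real quadratics: (z − (5+4i))(z − (5−4i)) = z² − 10z + 41.
The resulting polynomial has degree 5 and real coefficients as required.

p(z) = z^5 -5·z^4 -35·z^3 + 345·z^2 + 134·z -4920.


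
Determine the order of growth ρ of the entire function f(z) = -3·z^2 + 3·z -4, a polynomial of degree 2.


|f(z)| ≤ Σ|c_k|·r^k = O(r^2) as r → ∞. Polynomial growth is O(e^{r^ε}) for every ε > 0 (since r^2/e^{r^ε} → 0), so ρ ≤ ε for all ε > 0, i.e. ρ = 0. Every nonconstant polynomial has order 0.
Therefore ρ = 0.

Order ρ = 0.


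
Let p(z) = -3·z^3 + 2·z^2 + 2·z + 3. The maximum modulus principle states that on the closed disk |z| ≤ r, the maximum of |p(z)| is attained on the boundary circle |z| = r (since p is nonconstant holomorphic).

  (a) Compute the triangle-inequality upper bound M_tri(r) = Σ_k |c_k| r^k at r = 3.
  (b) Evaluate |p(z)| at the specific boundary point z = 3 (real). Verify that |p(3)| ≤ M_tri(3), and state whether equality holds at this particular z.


Coefficients: c_0 = 3, c_1 = 2, c_2 = 2, c_3 = -3. Radius r = 3.
Part (a). Triangle bound: M_tri(r) = Σ_k |c_k| r^k
  = |3|·3^0 + |2|·3^1 + |2|·3^2 + |-3|·3^3
  = 3 + 6 + 18 + 81 = 108.
This bounds M(r) := max_{|z|=r} |p(z)| from above; equality holds iff all terms c_k z^k can be made to align in phase at a single z on |z|=r.
Part (b). At z = 3 (real, on the circle |z| = r):
  p(3) = (3)·3^0 + (2)·3^1 + (2)·3^2 + (-3)·3^3 = -54.
  |p(3)| = 54.
Check: |p(3)| = 54 ≤ 108 = M_tri(3). ✓ Equality does not hold at z = 3 (the coefficients have mixed signs, so the terms do not all align in phase there).

M_tri(3) = 108; |p(3)| = 54; equality at z=3: no.


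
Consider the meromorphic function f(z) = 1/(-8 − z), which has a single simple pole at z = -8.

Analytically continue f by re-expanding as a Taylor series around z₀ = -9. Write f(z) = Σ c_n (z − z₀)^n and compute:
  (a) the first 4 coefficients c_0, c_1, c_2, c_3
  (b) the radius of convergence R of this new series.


Let w = z − z₀, so z = z₀ + w.
Then -8 − z = -8 − (z₀ + w) = (-8 − z₀) − w = 1 − w.
f(z) = 1/(1 − w) = (1/(1)) · 1/(1 − w/(1)) = Σ_{n≥0} w^n / (1)^(n+1).
So c_n = 1/(1)^(n+1):
  c_0 = 1/(1)^1 = 1.
  c_1 = 1/(1)^2 = 1.
  c_2 = 1/(1)^3 = 1.
  c_3 = 1/(1)^4 = 1.
The series is valid for |w/d| < 1, i.e. |z − z₀| < |d|.
Radius of convergence: R = |-8 − z₀| = |1| = 1 (distance from z₀ to the singularity z = -8).

c_0 = 1, c_1 = 1, c_2 = 1, c_3 = 1; R = 1.


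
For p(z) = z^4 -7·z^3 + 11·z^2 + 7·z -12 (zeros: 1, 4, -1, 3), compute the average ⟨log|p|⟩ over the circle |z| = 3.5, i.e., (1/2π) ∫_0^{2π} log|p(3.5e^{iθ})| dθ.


Zeros: -1, 1, 3, 4; r = 3.5.
Inside |z| < r: -1, 1, 3. Outside (|z| ≥ r): 4.
p(0) = -12, so log|p(0)| = log(12) = 2.4849.
Apply Jensen: I(r) = log|p(0)| + Σ_k log(r/|z_k|), summed over zeros inside |z| < r.
  log(r/|z_k|) for z_k = 1: log(3.5/1) = 1.2528
  log(r/|z_k|) for z_k = -1: log(3.5/1) = 1.2528
  log(r/|z_k|) for z_k = 3: log(3.5/3) = 0.1542
  Outside zeros (4) contribute nothing to the Jensen sum.
Sum over inside zeros: 2.6597.
I(r) = log|p(0)| + (inside sum) = 2.4849 + 2.6597 = 5.1446.
Note: since some zeros are outside |z| ≤ r, the simplified n·log(r) form does NOT apply — only the inside zeros contribute.

I(r) ≈ 5.1446.


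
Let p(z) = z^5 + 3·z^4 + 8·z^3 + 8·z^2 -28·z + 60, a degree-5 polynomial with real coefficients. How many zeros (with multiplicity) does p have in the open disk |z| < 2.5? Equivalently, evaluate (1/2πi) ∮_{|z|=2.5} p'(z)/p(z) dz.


The zeros of p are: -3, (-1 + 3i), (-1 - 3i), (1 + 1i), (1 - 1i).
Their magnitudes are: 3, 3.162, 3.162, 1.414, 1.414.
Zeros with |z| < R = 2.5: (1 + 1i), (1 - 1i).
Count = 2.
By the argument principle, (1/2πi) ∮_{|z|=R} p'(z)/p(z) dz equals exactly this count.

Number of zeros inside |z| < 2.5: 2.


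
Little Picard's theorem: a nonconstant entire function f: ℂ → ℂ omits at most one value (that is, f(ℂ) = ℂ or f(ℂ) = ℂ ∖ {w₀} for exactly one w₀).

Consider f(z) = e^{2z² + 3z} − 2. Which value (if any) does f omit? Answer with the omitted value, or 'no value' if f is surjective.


Little Picard bounds the complement of f(ℂ) to at most one point.
The exponent g(z) = 2z² + 3z is a nonconstant polynomial, hence surjective onto ℂ. So e^{g(z)} takes every value in {e^w : w ∈ ℂ} = ℂ ∖ {0}. Adding -2 shifts the range to ℂ ∖ {-2}. f omits exactly -2.

Omitted value: -2.


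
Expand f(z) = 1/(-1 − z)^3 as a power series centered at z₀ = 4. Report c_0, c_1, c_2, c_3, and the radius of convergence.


Let w = z − z₀, so z = z₀ + w.
Then -1 − z = -1 − (z₀ + w) = (-1 − z₀) − w = -5 − w.
f(z) = 1/(-5 − w)^3 = (1/(-5)^3) · (1 − w/(-5))^{−3}.
By the binomial series (1−u)^{−3} = Σ_{n≥0} C(n+2, 2) u^n for |u|<1, with u = w/(-5):
  c_n = C(n+2, 2) / (-5)^(n+3).
  c_0 = 1/(-5)^3 = -1/125.
  c_1 = 3/(-5)^4 = 3/625.
  c_2 = 6/(-5)^5 = -6/3125.
  c_3 = 10/(-5)^6 = 2/3125.
The series is valid for |w/d| < 1, i.e. |z − z₀| < |d|.
Radius of convergence: R = |-1 − z₀| = |-5| = 5 (distance from z₀ to the singularity z = -1).

c_0 = -1/125, c_1 = 3/625, c_2 = -6/3125, c_3 = 2/3125; R = 5.


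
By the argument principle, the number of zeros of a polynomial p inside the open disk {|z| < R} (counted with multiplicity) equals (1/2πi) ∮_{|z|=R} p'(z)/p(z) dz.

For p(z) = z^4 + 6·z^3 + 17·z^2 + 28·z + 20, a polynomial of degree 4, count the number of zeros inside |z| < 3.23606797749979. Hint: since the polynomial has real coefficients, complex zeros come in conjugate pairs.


The zeros of p are: -2, (-1 + 2i), (-1 - 2i), -2.
Their magnitudes are: 2, 2.236, 2.236, 2.
Zeros with |z| < R = 3.23606797749979: -2, (-1 + 2i), (-1 - 2i), -2.
Count = 4.
By the argument principle, (1/2πi) ∮_{|z|=R} p'(z)/p(z) dz equals exactly this count.

Number of zeros inside |z| < 3.23606797749979: 4.


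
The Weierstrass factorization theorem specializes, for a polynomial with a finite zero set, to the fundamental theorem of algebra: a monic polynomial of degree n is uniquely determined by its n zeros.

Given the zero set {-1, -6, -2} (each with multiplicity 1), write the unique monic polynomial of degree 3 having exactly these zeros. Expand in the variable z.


The polynomial is p(z) = ∏_{α ∈ S} (z − α), where S = {-1, -6, -2}.
Expanding the product yields: p(z) = z^3 + 9·z^2 + 20·z + 12.
The resulting polynomial has degree 3 and real coefficients as required.

p(z) = z^3 + 9·z^2 + 20·z + 12.


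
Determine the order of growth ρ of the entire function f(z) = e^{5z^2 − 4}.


|e^{5z^2 − 4}| = e^{Re(5·z^2) + -4} ≤ e^{5|z|^2 + -4} = e^{5r^2 + -4} on |z| = r, so ρ ≤ 2. Choosing z on |z|=r so that 5·z^2 is real positive (always possible by picking arg z appropriately) gives |f(z)| = e^{5r^2 + -4}, matching the bound. The additive constant -4 does not affect log log M(r) ~ 2·log r. Hence ρ = 2.
Therefore ρ = 2.

Order ρ = 2.


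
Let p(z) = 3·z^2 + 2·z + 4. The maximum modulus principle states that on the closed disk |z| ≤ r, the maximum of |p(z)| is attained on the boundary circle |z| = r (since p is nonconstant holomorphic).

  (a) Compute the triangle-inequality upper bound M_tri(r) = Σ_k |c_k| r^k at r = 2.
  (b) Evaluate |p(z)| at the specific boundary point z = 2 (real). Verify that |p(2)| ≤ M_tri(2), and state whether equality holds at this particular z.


Coefficients: c_0 = 4, c_1 = 2, c_2 = 3. Radius r = 2.
Part (a). Triangle bound: M_tri(r) = Σ_k |c_k| r^k
  = |4|·2^0 + |2|·2^1 + |3|·2^2
  = 4 + 4 + 12 = 20.
This bounds M(r) := max_{|z|=r} |p(z)| from above; equality holds iff all terms c_k z^k can be made to align in phase at a single z on |z|=r.
Part (b). At z = 2 (real, on the circle |z| = r):
  p(2) = (4)·2^0 + (2)·2^1 + (3)·2^2 = 20.
  |p(2)| = 20.
Since all nonzero coefficients share the same sign, |p(2)| = 20 = M_tri(2); the triangle bound is attained at z = 2, so in fact M(r) = 20.

M_tri(2) = 20; |p(2)| = 20; equality at z=2: yes.


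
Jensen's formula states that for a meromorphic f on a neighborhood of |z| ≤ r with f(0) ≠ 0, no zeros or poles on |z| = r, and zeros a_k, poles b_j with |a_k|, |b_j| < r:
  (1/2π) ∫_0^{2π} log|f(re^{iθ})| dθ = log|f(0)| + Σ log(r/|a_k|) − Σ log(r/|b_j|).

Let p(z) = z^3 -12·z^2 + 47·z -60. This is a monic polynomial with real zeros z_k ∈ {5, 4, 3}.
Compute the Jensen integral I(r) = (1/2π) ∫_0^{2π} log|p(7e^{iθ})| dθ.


Zeros: 3, 4, 5; r = 7.
Inside |z| < r: 3, 4, 5. Outside (|z| ≥ r): ∅.
p(0) = -60, so log|p(0)| = log(60) = 4.0943.
Apply Jensen: I(r) = log|p(0)| + Σ_k log(r/|z_k|), summed over zeros inside |z| < r.
  log(r/|z_k|) for z_k = 5: log(7/5) = 0.3365
  log(r/|z_k|) for z_k = 4: log(7/4) = 0.5596
  log(r/|z_k|) for z_k = 3: log(7/3) = 0.8473
Sum over inside zeros: 1.7434.
I(r) = log|p(0)| + (inside sum) = 4.0943 + 1.7434 = 5.8377.
Closed form (all zeros inside, monic): I(r) = n·log(r) = 3·log(7) = 5.8377. ✓

I(r) ≈ 5.8377.


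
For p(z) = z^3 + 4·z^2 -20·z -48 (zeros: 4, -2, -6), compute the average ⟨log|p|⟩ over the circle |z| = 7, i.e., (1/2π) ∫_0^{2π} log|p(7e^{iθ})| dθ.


Zeros: -6, -2, 4; r = 7.
Inside |z| < r: -6, -2, 4. Outside (|z| ≥ r): ∅.
p(0) = -48, so log|p(0)| = log(48) = 3.8712.
Apply Jensen: I(r) = log|p(0)| + Σ_k log(r/|z_k|), summed over zeros inside |z| < r.
  log(r/|z_k|) for z_k = 4: log(7/4) = 0.5596
  log(r/|z_k|) for z_k = -2: log(7/2) = 1.2528
  log(r/|z_k|) for z_k = -6: log(7/6) = 0.1542
Sum over inside zeros: 1.9665.
I(r) = log|p(0)| + (inside sum) = 3.8712 + 1.9665 = 5.8377.
Closed form (all zeros inside, monic): I(r) = n·log(r) = 3·log(7) = 5.8377. ✓

I(r) ≈ 5.8377.


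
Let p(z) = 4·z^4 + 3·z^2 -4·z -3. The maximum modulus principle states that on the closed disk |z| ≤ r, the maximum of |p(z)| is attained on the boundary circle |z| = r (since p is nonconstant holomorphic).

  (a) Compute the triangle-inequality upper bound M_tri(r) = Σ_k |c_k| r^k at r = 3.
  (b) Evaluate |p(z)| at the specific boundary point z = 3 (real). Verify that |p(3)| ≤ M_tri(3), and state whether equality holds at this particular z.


Coefficients: c_0 = -3, c_1 = -4, c_2 = 3, c_3 = 0, c_4 = 4. Radius r = 3.
Part (a). Triangle bound: M_tri(r) = Σ_k |c_k| r^k
  = |-3|·3^0 + |-4|·3^1 + |3|·3^2 + |0|·3^3 + |4|·3^4
  = 3 + 12 + 27 + 0 + 324 = 366.
This bounds M(r) := max_{|z|=r} |p(z)| from above; equality holds iff all terms c_k z^k can be made to align in phase at a single z on |z|=r.
Part (b). At z = 3 (real, on the circle |z| = r):
  p(3) = (-3)·3^0 + (-4)·3^1 + (3)·3^2 + (0)·3^3 + (4)·3^4 = 336.
  |p(3)| = 336.
Check: |p(3)| = 336 ≤ 366 = M_tri(3). ✓ Equality does not hold at z = 3 (the coefficients have mixed signs, so the terms do not all align in phase there).

M_tri(3) = 366; |p(3)| = 336; equality at z=3: no.


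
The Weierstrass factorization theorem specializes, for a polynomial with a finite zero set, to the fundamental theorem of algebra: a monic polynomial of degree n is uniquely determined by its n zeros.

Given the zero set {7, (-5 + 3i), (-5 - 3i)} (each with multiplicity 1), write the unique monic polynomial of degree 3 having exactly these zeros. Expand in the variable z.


The polynomial is p(z) = ∏_{α ∈ S} (z − α), where S = {7, (-5 + 3i), (-5 - 3i)}.
Expanding the product yields: p(z) = z^3 + 3·z^2 -36·z -238.
Note conjugate pairs combine to real quadratics: (z − (-5+3i))(z − (-5−3i)) = z² + 10z + 34.
The resulting polynomial has degree 3 and real coefficients as required.

p(z) = z^3 + 3·z^2 -36·z -238.


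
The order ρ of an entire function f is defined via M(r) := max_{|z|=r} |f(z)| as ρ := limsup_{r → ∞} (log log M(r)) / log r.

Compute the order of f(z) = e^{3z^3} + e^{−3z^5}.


Each summand is entire of order 3 and 5 respectively (as in the single-exponential case). The order of a sum is at most the max of the orders, so ρ ≤ 5. For the lower bound: on |z|=r choose arg z so that -3z^5 is real positive; then |e^{-3z^5}| = e^{3r^5} while |e^{3z^3}| ≤ e^{3r^3} = o(e^{3r^5}). So |f| ≥ e^{3r^5}(1 − o(1)) and ρ ≥ 5. Hence ρ = max(3, 5) = 5.
Therefore ρ = 5.

Order ρ = 5.


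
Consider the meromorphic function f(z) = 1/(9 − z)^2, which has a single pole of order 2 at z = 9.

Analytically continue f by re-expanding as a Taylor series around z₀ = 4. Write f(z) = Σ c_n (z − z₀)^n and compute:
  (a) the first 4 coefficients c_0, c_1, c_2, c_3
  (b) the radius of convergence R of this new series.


Let w = z − z₀, so z = z₀ + w.
Then 9 − z = 9 − (z₀ + w) = (9 − z₀) − w = 5 − w.
f(z) = 1/(5 − w)^2 = (1/(5)^2) · (1 − w/(5))^{−2}.
By the binomial series (1−u)^{−2} = Σ_{n≥0} C(n+1, 1) u^n for |u|<1, with u = w/(5):
  c_n = C(n+1, 1) / (5)^(n+2).
  c_0 = 1/(5)^2 = 1/25.
  c_1 = 2/(5)^3 = 2/125.
  c_2 = 3/(5)^4 = 3/625.
  c_3 = 4/(5)^5 = 4/3125.
The series is valid for |w/d| < 1, i.e. |z − z₀| < |d|.
Radius of convergence: R = |9 − z₀| = |5| = 5 (distance from z₀ to the singularity z = 9).

c_0 = 1/25, c_1 = 2/125, c_2 = 3/625, c_3 = 4/3125; R = 5.


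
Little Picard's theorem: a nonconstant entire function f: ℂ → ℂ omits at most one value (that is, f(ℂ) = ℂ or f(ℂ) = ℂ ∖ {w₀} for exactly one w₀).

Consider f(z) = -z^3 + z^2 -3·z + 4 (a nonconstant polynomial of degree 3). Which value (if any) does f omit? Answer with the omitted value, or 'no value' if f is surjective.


Little Picard bounds the complement of f(ℂ) to at most one point.
For every w ∈ ℂ, the equation p(z) − w = 0 is a nonconstant polynomial in z and hence has at least one root by the fundamental theorem of algebra. So p is surjective onto ℂ, omitting no value.

Omitted value: no value.


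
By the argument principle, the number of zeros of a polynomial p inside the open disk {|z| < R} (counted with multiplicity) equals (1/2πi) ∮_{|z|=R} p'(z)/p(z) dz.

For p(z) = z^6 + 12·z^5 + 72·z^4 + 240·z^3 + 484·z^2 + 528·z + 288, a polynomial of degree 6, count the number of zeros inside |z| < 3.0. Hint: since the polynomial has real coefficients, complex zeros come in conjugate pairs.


The zeros of p are: (-2 + 2i), (-2 - 2i), (-1 + 1i), (-1 - 1i), (-3 + 3i), (-3 - 3i).
Their magnitudes are: 2.828, 2.828, 1.414, 1.414, 4.243, 4.243.
Zeros with |z| < R = 3.0: (-2 + 2i), (-2 - 2i), (-1 + 1i), (-1 - 1i).
Count = 4.
By the argument principle, (1/2πi) ∮_{|z|=R} p'(z)/p(z) dz equals exactly this count.

Number of zeros inside |z| < 3.0: 4.


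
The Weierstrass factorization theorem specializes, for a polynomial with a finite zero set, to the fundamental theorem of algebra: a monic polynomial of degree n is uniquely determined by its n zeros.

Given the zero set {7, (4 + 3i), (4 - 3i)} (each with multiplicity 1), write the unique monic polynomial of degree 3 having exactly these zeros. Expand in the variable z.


The polynomial is p(z) = ∏_{α ∈ S} (z − α), where S = {7, (4 + 3i), (4 - 3i)}.
Expanding the product yields: p(z) = z^3 -15·z^2 + 81·z -175.
Note conjugate pairs combine to real quadratics: (z − (4+3i))(z − (4−3i)) = z² − 8z + 25.
The resulting polynomial has degree 3 and real coefficients as required.

p(z) = z^3 -15·z^2 + 81·z -175.


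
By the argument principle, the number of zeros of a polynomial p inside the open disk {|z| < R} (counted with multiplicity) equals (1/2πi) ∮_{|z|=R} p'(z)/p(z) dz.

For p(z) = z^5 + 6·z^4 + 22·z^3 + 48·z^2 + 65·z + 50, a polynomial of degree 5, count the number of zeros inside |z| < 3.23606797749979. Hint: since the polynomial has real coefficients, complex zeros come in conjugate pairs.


The zeros of p are: -2, (-1 + 2i), (-1 - 2i), (-1 + 2i), (-1 - 2i).
Their magnitudes are: 2, 2.236, 2.236, 2.236, 2.236.
Zeros with |z| < R = 3.23606797749979: -2, (-1 + 2i), (-1 - 2i), (-1 + 2i), (-1 - 2i).
Count = 5.
By the argument principle, (1/2πi) ∮_{|z|=R} p'(z)/p(z) dz equals exactly this count.

Number of zeros inside |z| < 3.23606797749979: 5.


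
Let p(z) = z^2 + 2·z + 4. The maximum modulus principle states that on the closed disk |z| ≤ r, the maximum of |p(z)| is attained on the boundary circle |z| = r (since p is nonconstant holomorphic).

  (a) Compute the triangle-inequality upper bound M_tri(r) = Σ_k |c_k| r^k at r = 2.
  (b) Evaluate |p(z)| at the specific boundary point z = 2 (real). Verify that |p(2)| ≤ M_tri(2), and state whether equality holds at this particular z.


Coefficients: c_0 = 4, c_1 = 2, c_2 = 1. Radius r = 2.
Part (a). Triangle bound: M_tri(r) = Σ_k |c_k| r^k
  = |4|·2^0 + |2|·2^1 + |1|·2^2
  = 4 + 4 + 4 = 12.
This bounds M(r) := max_{|z|=r} |p(z)| from above; equality holds iff all terms c_k z^k can be made to align in phase at a single z on |z|=r.
Part (b). At z = 2 (real, on the circle |z| = r):
  p(2) = (4)·2^0 + (2)·2^1 + (1)·2^2 = 12.
  |p(2)| = 12.
Since all nonzero coefficients share the same sign, |p(2)| = 12 = M_tri(2); the triangle bound is attained at z = 2, so in fact M(r) = 12.

M_tri(2) = 12; |p(2)| = 12; equality at z=2: yes.


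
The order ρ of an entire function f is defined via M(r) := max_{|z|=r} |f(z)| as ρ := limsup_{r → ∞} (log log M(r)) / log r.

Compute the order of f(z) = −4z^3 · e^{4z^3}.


M(r) = max_{|z|=r} |-4|·|z|^3·|e^{4z^3}| = 4·r^3 · e^{4r^3} (the factors attain their maxima compatibly on |z|=r). Then log M(r) = log 4 + 3·log r + 4r^3, dominated by the last term, so log log M(r) ~ 3·log r. The polynomial factor -4z^3 contributes only a log r term and does not affect the order. ρ = 3.
Therefore ρ = 3.

Order ρ = 3.


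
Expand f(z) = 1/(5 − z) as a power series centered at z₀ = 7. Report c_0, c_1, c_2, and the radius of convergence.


Let w = z − z₀, so z = z₀ + w.
Then 5 − z = 5 − (z₀ + w) = (5 − z₀) − w = -2 − w.
f(z) = 1/(-2 − w) = (1/(-2)) · 1/(1 − w/(-2)) = Σ_{n≥0} w^n / (-2)^(n+1).
So c_n = 1/(-2)^(n+1):
  c_0 = 1/(-2)^1 = -1/2.
  c_1 = 1/(-2)^2 = 1/4.
  c_2 = 1/(-2)^3 = -1/8.
The series is valid for |w/d| < 1, i.e. |z − z₀| < |d|.
Radius of convergence: R = |5 − z₀| = |-2| = 2 (distance from z₀ to the singularity z = 5).

c_0 = -1/2, c_1 = 1/4, c_2 = -1/8; R = 2.


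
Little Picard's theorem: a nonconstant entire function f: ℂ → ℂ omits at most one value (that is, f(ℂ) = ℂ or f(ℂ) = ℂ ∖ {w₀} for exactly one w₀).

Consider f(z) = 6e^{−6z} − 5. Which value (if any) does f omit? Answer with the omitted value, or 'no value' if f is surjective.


Little Picard bounds the complement of f(ℂ) to at most one point.
e^{−6z} is never zero on ℂ, so 6·e^{−6z} takes every value in ℂ ∖ {0}. Adding -5 shifts the range to ℂ ∖ {-5}. Thus f omits exactly the value -5.

Omitted value: -5.


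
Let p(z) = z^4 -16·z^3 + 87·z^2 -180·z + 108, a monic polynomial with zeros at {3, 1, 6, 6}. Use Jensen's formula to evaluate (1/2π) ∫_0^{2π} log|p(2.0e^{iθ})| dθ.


Zeros: 1, 3, 6, 6; r = 2.0.
Inside |z| < r: 1. Outside (|z| ≥ r): 3, 6, 6.
p(0) = 108, so log|p(0)| = log(108) = 4.6821.
Apply Jensen: I(r) = log|p(0)| + Σ_k log(r/|z_k|), summed over zeros inside |z| < r.
  log(r/|z_k|) for z_k = 1: log(2.0/1) = 0.6931
  Outside zeros (3, 6, 6) contribute nothing to the Jensen sum.
Sum over inside zeros: 0.6931.
I(r) = log|p(0)| + (inside sum) = 4.6821 + 0.6931 = 5.3753.
Note: since some zeros are outside |z| ≤ r, the simplified n·log(r) form does NOT apply — only the inside zeros contribute.

I(r) ≈ 5.3753.


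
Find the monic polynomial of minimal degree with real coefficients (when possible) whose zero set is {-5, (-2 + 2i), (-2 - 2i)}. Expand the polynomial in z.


The polynomial is p(z) = ∏_{α ∈ S} (z − α), where S = {-5, (-2 + 2i), (-2 - 2i)}.
Expanding the product yields: p(z) = z^3 + 9·z^2 + 28·z + 40.
Note conjugate pairs combine to real quadratics: (z − (-2+2i))(z − (-2−2i)) = z² + 4z + 8.
The resulting polynomial has degree 3 and real coefficients as required.

p(z) = z^3 + 9·z^2 + 28·z + 40.


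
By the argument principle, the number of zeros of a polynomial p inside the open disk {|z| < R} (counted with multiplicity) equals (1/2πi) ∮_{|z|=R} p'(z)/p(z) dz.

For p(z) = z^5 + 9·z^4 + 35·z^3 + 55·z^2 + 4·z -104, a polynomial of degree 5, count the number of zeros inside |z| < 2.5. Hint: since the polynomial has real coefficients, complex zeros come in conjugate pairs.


The zeros of p are: (-2 + 2i), (-2 - 2i), (-3 + 2i), (-3 - 2i), 1.
Their magnitudes are: 2.828, 2.828, 3.606, 3.606, 1.
Zeros with |z| < R = 2.5: 1.
Count = 1.
By the argument principle, (1/2πi) ∮_{|z|=R} p'(z)/p(z) dz equals exactly this count.

Number of zeros inside |z| < 2.5: 1.


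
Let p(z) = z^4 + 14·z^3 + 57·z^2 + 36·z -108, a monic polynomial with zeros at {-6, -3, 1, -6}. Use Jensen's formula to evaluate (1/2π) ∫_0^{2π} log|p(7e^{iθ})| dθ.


Zeros: -6, -6, -3, 1; r = 7.
Inside |z| < r: -6, -6, -3, 1. Outside (|z| ≥ r): ∅.
p(0) = -108, so log|p(0)| = log(108) = 4.6821.
Apply Jensen: I(r) = log|p(0)| + Σ_k log(r/|z_k|), summed over zeros inside |z| < r.
  log(r/|z_k|) for z_k = -6: log(7/6) = 0.1542
  log(r/|z_k|) for z_k = -3: log(7/3) = 0.8473
  log(r/|z_k|) for z_k = 1: log(7/1) = 1.9459
  log(r/|z_k|) for z_k = -6: log(7/6) = 0.1542
Sum over inside zeros: 3.1015.
I(r) = log|p(0)| + (inside sum) = 4.6821 + 3.1015 = 7.7836.
Closed form (all zeros inside, monic): I(r) = n·log(r) = 4·log(7) = 7.7836. ✓

I(r) ≈ 7.7836.


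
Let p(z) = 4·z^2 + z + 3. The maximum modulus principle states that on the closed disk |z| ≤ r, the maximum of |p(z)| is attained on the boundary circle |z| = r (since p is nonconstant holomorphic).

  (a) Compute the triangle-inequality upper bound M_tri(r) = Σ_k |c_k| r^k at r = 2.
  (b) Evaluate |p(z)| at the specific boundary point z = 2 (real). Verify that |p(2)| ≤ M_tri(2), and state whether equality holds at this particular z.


Coefficients: c_0 = 3, c_1 = 1, c_2 = 4. Radius r = 2.
Part (a). Triangle bound: M_tri(r) = Σ_k |c_k| r^k
  = |3|·2^0 + |1|·2^1 + |4|·2^2
  = 3 + 2 + 16 = 21.
This bounds M(r) := max_{|z|=r} |p(z)| from above; equality holds iff all terms c_k z^k can be made to align in phase at a single z on |z|=r.
Part (b). At z = 2 (real, on the circle |z| = r):
  p(2) = (3)·2^0 + (1)·2^1 + (4)·2^2 = 21.
  |p(2)| = 21.
Since all nonzero coefficients share the same sign, |p(2)| = 21 = M_tri(2); the triangle bound is attained at z = 2, so in fact M(r) = 21.

M_tri(2) = 21; |p(2)| = 21; equality at z=2: yes.


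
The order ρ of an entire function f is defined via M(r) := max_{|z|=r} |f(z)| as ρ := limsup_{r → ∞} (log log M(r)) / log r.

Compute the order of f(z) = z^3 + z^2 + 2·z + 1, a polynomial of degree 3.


|f(z)| ≤ Σ|c_k|·r^k = O(r^3) as r → ∞. Polynomial growth is O(e^{r^ε}) for every ε > 0 (since r^3/e^{r^ε} → 0), so ρ ≤ ε for all ε > 0, i.e. ρ = 0. Every nonconstant polynomial has order 0.
Therefore ρ = 0.

Order ρ = 0.


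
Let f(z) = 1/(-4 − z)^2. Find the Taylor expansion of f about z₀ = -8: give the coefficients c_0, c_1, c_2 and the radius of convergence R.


Let w = z − z₀, so z = z₀ + w.
Then -4 − z = -4 − (z₀ + w) = (-4 − z₀) − w = 4 − w.
f(z) = 1/(4 − w)^2 = (1/(4)^2) · (1 − w/(4))^{−2}.
By the binomial series (1−u)^{−2} = Σ_{n≥0} C(n+1, 1) u^n for |u|<1, with u = w/(4):
  c_n = C(n+1, 1) / (4)^(n+2).
  c_0 = 1/(4)^2 = 1/16.
  c_1 = 2/(4)^3 = 1/32.
  c_2 = 3/(4)^4 = 3/256.
The series is valid for |w/d| < 1, i.e. |z − z₀| < |d|.
Radius of convergence: R = |-4 − z₀| = |4| = 4 (distance from z₀ to the singularity z = -4).

c_0 = 1/16, c_1 = 1/32, c_2 = 3/256; R = 4.


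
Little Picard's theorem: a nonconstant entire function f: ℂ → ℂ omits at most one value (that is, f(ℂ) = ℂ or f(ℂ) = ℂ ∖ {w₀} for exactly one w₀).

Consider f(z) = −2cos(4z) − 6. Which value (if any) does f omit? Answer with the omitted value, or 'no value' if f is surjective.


Little Picard bounds the complement of f(ℂ) to at most one point.
cos is entire and surjective onto ℂ: for every w ∈ ℂ, cos(ζ) = w has a solution ζ ∈ ℂ (e.g., via the complex inverse arccos). With ζ = 4z this gives z = ζ/(4). Then -2·cos(4z) takes every value in -2·ℂ = ℂ, and adding -6 is a bijection of ℂ. So f is surjective and omits no value. (Note: only on the real line is cos bounded by [−1, 1].)

Omitted value: no value.


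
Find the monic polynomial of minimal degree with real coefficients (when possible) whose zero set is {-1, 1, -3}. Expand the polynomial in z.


The polynomial is p(z) = ∏_{α ∈ S} (z − α), where S = {-1, 1, -3}.
Expanding the product yields: p(z) = z^3 + 3·z^2 -z -3.
The resulting polynomial has degree 3 and real coefficients as required.

p(z) = z^3 + 3·z^2 -z -3.


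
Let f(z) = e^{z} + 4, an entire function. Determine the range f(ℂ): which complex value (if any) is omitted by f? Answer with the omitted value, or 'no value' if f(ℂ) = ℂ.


Little Picard bounds the complement of f(ℂ) to at most one point.
e^{z} is never zero on ℂ, so 1·e^{z} takes every value in ℂ ∖ {0}. Adding 4 shifts the range to ℂ ∖ {4}. Thus f omits exactly the value 4.

Omitted value: 4.


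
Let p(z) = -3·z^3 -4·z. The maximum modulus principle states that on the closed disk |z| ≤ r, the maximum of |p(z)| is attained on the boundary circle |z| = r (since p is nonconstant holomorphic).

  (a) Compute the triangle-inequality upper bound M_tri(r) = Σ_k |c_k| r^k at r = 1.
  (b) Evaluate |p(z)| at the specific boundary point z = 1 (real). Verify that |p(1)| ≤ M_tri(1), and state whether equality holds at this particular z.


Coefficients: c_0 = 0, c_1 = -4, c_2 = 0, c_3 = -3. Radius r = 1.
Part (a). Triangle bound: M_tri(r) = Σ_k |c_k| r^k
  = |0|·1^0 + |-4|·1^1 + |0|·1^2 + |-3|·1^3
  = 0 + 4 + 0 + 3 = 7.
This bounds M(r) := max_{|z|=r} |p(z)| from above; equality holds iff all terms c_k z^k can be made to align in phase at a single z on |z|=r.
Part (b). At z = 1 (real, on the circle |z| = r):
  p(1) = (0)·1^0 + (-4)·1^1 + (0)·1^2 + (-3)·1^3 = -7.
  |p(1)| = 7.
Since all nonzero coefficients share the same sign, |p(1)| = 7 = M_tri(1); the triangle bound is attained at z = 1, so in fact M(r) = 7.

M_tri(1) = 7; |p(1)| = 7; equality at z=1: yes.


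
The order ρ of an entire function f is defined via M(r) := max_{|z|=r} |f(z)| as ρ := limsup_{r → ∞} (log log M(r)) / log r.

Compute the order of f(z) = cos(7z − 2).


cos(w) is a linear combination of e^{iw} and e^{−iw} (or e^w, e^{−w} in the hyperbolic case), so |cos(w)| ≤ e^{|w|}. With w = 7z − 2, |w| ≤ 7|z| + 2 = 7r + 2 on |z| = r, giving M(r) ≤ e^{7r + 2}, so ρ ≤ 1. On a suitable ray (z = it for sin/cos; z = t for sinh/cosh, t real → ∞), |cos(7z − 2)| grows like e^{7|t|}/2, so ρ ≥ 1. Hence ρ = 1.
Therefore ρ = 1.

Order ρ = 1.


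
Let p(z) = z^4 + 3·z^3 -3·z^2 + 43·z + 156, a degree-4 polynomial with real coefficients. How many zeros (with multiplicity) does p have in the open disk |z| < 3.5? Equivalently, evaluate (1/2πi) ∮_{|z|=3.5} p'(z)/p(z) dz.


The zeros of p are: -4, (2 + 3i), (2 - 3i), -3.
Their magnitudes are: 4, 3.606, 3.606, 3.
Zeros with |z| < R = 3.5: -3.
Count = 1.
By the argument principle, (1/2πi) ∮_{|z|=R} p'(z)/p(z) dz equals exactly this count.

Number of zeros inside |z| < 3.5: 1.


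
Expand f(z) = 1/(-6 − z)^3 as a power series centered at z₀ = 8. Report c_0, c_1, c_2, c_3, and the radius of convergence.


Let w = z − z₀, so z = z₀ + w.
Then -6 − z = -6 − (z₀ + w) = (-6 − z₀) − w = -14 − w.
f(z) = 1/(-14 − w)^3 = (1/(-14)^3) · (1 − w/(-14))^{−3}.
By the binomial series (1−u)^{−3} = Σ_{n≥0} C(n+2, 2) u^n for |u|<1, with u = w/(-14):
  c_n = C(n+2, 2) / (-14)^(n+3).
  c_0 = 1/(-14)^3 = -1/2744.
  c_1 = 3/(-14)^4 = 3/38416.
  c_2 = 6/(-14)^5 = -3/268912.
  c_3 = 10/(-14)^6 = 5/3764768.
The series is valid for |w/d| < 1, i.e. |z − z₀| < |d|.
Radius of convergence: R = |-6 − z₀| = |-14| = 14 (distance from z₀ to the singularity z = -6).

c_0 = -1/2744, c_1 = 3/38416, c_2 = -3/268912, c_3 = 5/3764768; R = 14.


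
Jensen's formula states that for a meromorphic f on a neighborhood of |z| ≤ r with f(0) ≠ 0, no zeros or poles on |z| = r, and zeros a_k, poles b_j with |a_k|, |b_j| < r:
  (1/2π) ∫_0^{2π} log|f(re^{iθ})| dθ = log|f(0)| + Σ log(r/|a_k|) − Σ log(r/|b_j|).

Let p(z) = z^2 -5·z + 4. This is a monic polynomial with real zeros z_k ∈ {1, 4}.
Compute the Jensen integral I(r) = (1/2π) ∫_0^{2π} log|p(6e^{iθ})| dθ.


Zeros: 1, 4; r = 6.
Inside |z| < r: 1, 4. Outside (|z| ≥ r): ∅.
p(0) = 4, so log|p(0)| = log(4) = 1.3863.
Apply Jensen: I(r) = log|p(0)| + Σ_k log(r/|z_k|), summed over zeros inside |z| < r.
  log(r/|z_k|) for z_k = 1: log(6/1) = 1.7918
  log(r/|z_k|) for z_k = 4: log(6/4) = 0.4055
Sum over inside zeros: 2.1972.
I(r) = log|p(0)| + (inside sum) = 1.3863 + 2.1972 = 3.5835.
Closed form (all zeros inside, monic): I(r) = n·log(r) = 2·log(6) = 3.5835. ✓

I(r) ≈ 3.5835.


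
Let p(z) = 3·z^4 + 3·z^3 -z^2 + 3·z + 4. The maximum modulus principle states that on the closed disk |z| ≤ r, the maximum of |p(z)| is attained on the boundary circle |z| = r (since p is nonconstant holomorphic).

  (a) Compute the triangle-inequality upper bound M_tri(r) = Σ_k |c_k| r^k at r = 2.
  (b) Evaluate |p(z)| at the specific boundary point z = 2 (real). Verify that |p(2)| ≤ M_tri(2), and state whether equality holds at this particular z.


Coefficients: c_0 = 4, c_1 = 3, c_2 = -1, c_3 = 3, c_4 = 3. Radius r = 2.
Part (a). Triangle bound: M_tri(r) = Σ_k |c_k| r^k
  = |4|·2^0 + |3|·2^1 + |-1|·2^2 + |3|·2^3 + |3|·2^4
  = 4 + 6 + 4 + 24 + 48 = 86.
This bounds M(r) := max_{|z|=r} |p(z)| from above; equality holds iff all terms c_k z^k can be made to align in phase at a single z on |z|=r.
Part (b). At z = 2 (real, on the circle |z| = r):
  p(2) = (4)·2^0 + (3)·2^1 + (-1)·2^2 + (3)·2^3 + (3)·2^4 = 78.
  |p(2)| = 78.
Check: |p(2)| = 78 ≤ 86 = M_tri(2). ✓ Equality does not hold at z = 2 (the coefficients have mixed signs, so the terms do not all align in phase there).

M_tri(2) = 86; |p(2)| = 78; equality at z=2: no.


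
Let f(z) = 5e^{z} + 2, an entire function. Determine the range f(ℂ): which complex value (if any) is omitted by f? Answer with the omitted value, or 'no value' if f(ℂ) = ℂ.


Little Picard bounds the complement of f(ℂ) to at most one point.
e^{z} is never zero on ℂ, so 5·e^{z} takes every value in ℂ ∖ {0}. Adding 2 shifts the range to ℂ ∖ {2}. Thus f omits exactly the value 2.

Omitted value: 2.


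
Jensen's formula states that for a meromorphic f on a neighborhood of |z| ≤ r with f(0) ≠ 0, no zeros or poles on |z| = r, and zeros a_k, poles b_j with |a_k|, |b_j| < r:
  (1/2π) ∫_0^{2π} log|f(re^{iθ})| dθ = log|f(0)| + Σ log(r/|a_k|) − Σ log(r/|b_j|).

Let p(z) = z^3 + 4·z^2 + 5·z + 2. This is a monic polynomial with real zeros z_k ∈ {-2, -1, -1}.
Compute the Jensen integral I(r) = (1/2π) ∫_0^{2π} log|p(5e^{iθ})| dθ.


Zeros: -2, -1, -1; r = 5.
Inside |z| < r: -2, -1, -1. Outside (|z| ≥ r): ∅.
p(0) = 2, so log|p(0)| = log(2) = 0.6931.
Apply Jensen: I(r) = log|p(0)| + Σ_k log(r/|z_k|), summed over zeros inside |z| < r.
  log(r/|z_k|) for z_k = -2: log(5/2) = 0.9163
  log(r/|z_k|) for z_k = -1: log(5/1) = 1.6094
  log(r/|z_k|) for z_k = -1: log(5/1) = 1.6094
Sum over inside zeros: 4.1352.
I(r) = log|p(0)| + (inside sum) = 0.6931 + 4.1352 = 4.8283.
Closed form (all zeros inside, monic): I(r) = n·log(r) = 3·log(5) = 4.8283. ✓

I(r) ≈ 4.8283.


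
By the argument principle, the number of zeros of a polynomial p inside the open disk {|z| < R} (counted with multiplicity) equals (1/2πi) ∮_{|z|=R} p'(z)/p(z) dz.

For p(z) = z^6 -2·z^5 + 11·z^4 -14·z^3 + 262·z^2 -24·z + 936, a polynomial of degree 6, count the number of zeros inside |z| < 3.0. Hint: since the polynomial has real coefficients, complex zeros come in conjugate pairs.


The zeros of p are: (3 + 3i), (3 - 3i), (0 + 2i), (0 - 2i), (-2 + 3i), (-2 - 3i).
Their magnitudes are: 4.243, 4.243, 2, 2, 3.606, 3.606.
Zeros with |z| < R = 3.0: (0 + 2i), (0 - 2i).
Count = 2.
By the argument principle, (1/2πi) ∮_{|z|=R} p'(z)/p(z) dz equals exactly this count.

Number of zeros inside |z| < 3.0: 2.


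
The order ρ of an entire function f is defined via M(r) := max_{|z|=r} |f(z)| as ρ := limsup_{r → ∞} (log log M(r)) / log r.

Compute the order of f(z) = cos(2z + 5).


cos(w) is a linear combination of e^{iw} and e^{−iw} (or e^w, e^{−w} in the hyperbolic case), so |cos(w)| ≤ e^{|w|}. With w = 2z + 5, |w| ≤ 2|z| + 5 = 2r + 5 on |z| = r, giving M(r) ≤ e^{2r + 5}, so ρ ≤ 1. On a suitable ray (z = it for sin/cos; z = t for sinh/cosh, t real → ∞), |cos(2z + 5)| grows like e^{2|t|}/2, so ρ ≥ 1. Hence ρ = 1.
Therefore ρ = 1.

Order ρ = 1.


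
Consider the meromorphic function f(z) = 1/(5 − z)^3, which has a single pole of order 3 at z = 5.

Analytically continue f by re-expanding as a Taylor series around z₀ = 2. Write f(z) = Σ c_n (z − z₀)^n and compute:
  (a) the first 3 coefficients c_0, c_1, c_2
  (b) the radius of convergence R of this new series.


Let w = z − z₀, so z = z₀ + w.
Then 5 − z = 5 − (z₀ + w) = (5 − z₀) − w = 3 − w.
f(z) = 1/(3 − w)^3 = (1/(3)^3) · (1 − w/(3))^{−3}.
By the binomial series (1−u)^{−3} = Σ_{n≥0} C(n+2, 2) u^n for |u|<1, with u = w/(3):
  c_n = C(n+2, 2) / (3)^(n+3).
  c_0 = 1/(3)^3 = 1/27.
  c_1 = 3/(3)^4 = 1/27.
  c_2 = 6/(3)^5 = 2/81.
The series is valid for |w/d| < 1, i.e. |z − z₀| < |d|.
Radius of convergence: R = |5 − z₀| = |3| = 3 (distance from z₀ to the singularity z = 5).

c_0 = 1/27, c_1 = 1/27, c_2 = 2/81; R = 3.


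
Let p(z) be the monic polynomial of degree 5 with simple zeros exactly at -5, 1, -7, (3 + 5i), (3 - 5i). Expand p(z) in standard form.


The polynomial is p(z) = ∏_{α ∈ S} (z − α), where S = {-5, 1, -7, (3 + 5i), (3 - 5i)}.
Expanding the product yields: p(z) = z^5 + 5·z^4 -9·z^3 + 201·z^2 + 992·z -1190.
Note conjugate pairs combine to real quadratics: (z − (3+5i))(z − (3−5i)) = z² − 6z + 34.
The resulting polynomial has degree 5 and real coefficients as required.

p(z) = z^5 + 5·z^4 -9·z^3 + 201·z^2 + 992·z -1190.


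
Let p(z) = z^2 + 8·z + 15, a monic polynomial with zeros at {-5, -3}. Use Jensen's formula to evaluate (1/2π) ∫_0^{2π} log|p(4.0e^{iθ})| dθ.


Zeros: -5, -3; r = 4.0.
Inside |z| < r: -3. Outside (|z| ≥ r): -5.
p(0) = 15, so log|p(0)| = log(15) = 2.7081.
Apply Jensen: I(r) = log|p(0)| + Σ_k log(r/|z_k|), summed over zeros inside |z| < r.
  log(r/|z_k|) for z_k = -3: log(4.0/3) = 0.2877
  Outside zeros (-5) contribute nothing to the Jensen sum.
Sum over inside zeros: 0.2877.
I(r) = log|p(0)| + (inside sum) = 2.7081 + 0.2877 = 2.9957.
Note: since some zeros are outside |z| ≤ r, the simplified n·log(r) form does NOT apply — only the inside zeros contribute.

I(r) ≈ 2.9957.
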